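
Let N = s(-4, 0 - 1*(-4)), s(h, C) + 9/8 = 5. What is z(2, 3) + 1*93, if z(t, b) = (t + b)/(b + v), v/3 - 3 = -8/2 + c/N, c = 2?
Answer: 4619/48 ≈ 96.229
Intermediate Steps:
s(h, C) = 31/8 (s(h, C) = -9/8 + 5 = 31/8)
N = 31/8 ≈ 3.8750
v = -45/31 (v = 9 + 3*(-8/2 + 2/(31/8)) = 9 + 3*(-8*1/2 + 2*(8/31)) = 9 + 3*(-4 + 16/31) = 9 + 3*(-108/31) = 9 - 324/31 = -45/31 ≈ -1.4516)
z(t, b) = (b + t)/(-45/31 + b) (z(t, b) = (t + b)/(b - 45/31) = (b + t)/(-45/31 + b))
z(2, 3) + 1*93 = 31*(3 + 2)/(-45 + 31*3) + 1*93 = 31*5/(-45 + 93) + 93 = 31*5/48 + 93 = 31*(1/48)*5 + 93 = 155/48 + 93 = 4619/48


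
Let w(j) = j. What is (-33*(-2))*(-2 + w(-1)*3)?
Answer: -330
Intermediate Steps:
(-33*(-2))*(-2 + w(-1)*3) = (-33*(-2))*(-2 - 1*3) = (-11*(-6))*(-2 - 3) = 66*(-5) = -330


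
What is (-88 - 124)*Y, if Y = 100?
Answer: -21200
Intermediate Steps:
(-88 - 124)*Y = (-88 - 124)*100 = -212*100 = -21200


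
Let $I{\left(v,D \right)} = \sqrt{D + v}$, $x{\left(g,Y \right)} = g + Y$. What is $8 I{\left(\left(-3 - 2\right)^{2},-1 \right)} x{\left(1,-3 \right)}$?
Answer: $- 32 \sqrt{6} \approx -78.384$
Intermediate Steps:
$x{\left(g,Y \right)} = Y + g$
$8 I{\left(\left(-3 - 2\right)^{2},-1 \right)} x{\left(1,-3 \right)} = 8 \sqrt{-1 + \left(-3 - 2\right)^{2}} \left(-3 + 1\right) = 8 \sqrt{-1 + \left(-5\right)^{2}} \left(-2\right) = 8 \sqrt{-1 + 25} \left(-2\right) = 8 \sqrt{24} \left(-2\right) = 8 \cdot 2 \sqrt{6} \left(-2\right) = 16 \sqrt{6} \left(-2\right) = - 32 \sqrt{6}$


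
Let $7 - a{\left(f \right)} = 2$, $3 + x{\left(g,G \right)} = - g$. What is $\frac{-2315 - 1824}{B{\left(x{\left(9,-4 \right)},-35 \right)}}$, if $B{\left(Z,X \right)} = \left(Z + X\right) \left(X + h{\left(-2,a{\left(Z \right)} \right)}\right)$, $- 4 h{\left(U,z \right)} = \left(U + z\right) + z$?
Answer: $- \frac{4139}{1739} \approx -2.3801$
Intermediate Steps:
$x{\left(g,G \right)} = -3 - g$
$a{\left(f \right)} = 5$ ($a{\left(f \right)} = 7 - 2 = 5$)
$h{\left(U,z \right)} = - \frac{z}{2} - \frac{U}{4}$ ($h{\left(U,z \right)} = - \frac{\left(U + z\right) + z}{4} = - \frac{U + 2 z}{4} = - \frac{z}{2} - \frac{U}{4}$)
$B{\left(Z,X \right)} = \left(-2 + X\right) \left(X + Z\right)$ ($B{\left(Z,X \right)} = \left(Z + X\right) \left(X - 2\right) = \left(X + Z\right) \left(X + \left(- \frac{5}{2} + \frac{1}{2}\right)\right) = \left(X + Z\right) \left(X - 2\right) = \left(X + Z\right) \left(-2 + X\right) = \left(-2 + X\right) \left(X + Z\right)$)
$\frac{-2315 - 1824}{B{\left(x{\left(9,-4 \right)},-35 \right)}} = \frac{-2315 - 1824}{\left(-35\right)^{2} - -70 - 2 \left(-3 - 9\right) - 35 \left(-3 - 9\right)} = - \frac{4139}{1225 + 70 - 2 \left(-3 - 9\right) - 35 \left(-3 - 9\right)} = - \frac{4139}{1225 + 70 - -24 - -420} = - \frac{4139}{1225 + 70 + 24 + 420} = - \frac{4139}{1739}$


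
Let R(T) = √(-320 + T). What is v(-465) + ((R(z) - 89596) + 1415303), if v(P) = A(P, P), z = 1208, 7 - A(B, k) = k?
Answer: 1326179 + 2*√222 ≈ 1.3262e+6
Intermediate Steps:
A(B, k) = 7 - k
v(P) = 7 - P
v(-465) + ((R(z) - 89596) + 1415303) = (7 - 1*(-465)) + ((√(-320 + 1208) - 89596) + 1415303) = (7 + 465) + ((√888 - 89596) + 1415303) = 472 + ((2*√222 - 89596) + 1415303) = 472 + ((-89596 + 2*√222) + 1415303) = 472 + (1325707 + 2*√222) = 1326179 + 2*√222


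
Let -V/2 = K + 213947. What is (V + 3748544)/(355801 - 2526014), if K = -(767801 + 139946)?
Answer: -5136144/2170213 ≈ -2.3667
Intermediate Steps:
K = -907747 (K = -1*907747 = -907747)
V = 1387600 (V = -2*(-907747 + 213947) = -2*(-693800) = 1387600)
(V + 3748544)/(355801 - 2526014) = (1387600 + 3748544)/(355801 - 2526014) = 5136144/(-2170213) = 5136144*(-1/2170213) = -5136144/2170213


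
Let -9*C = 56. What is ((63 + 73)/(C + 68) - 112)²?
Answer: 232928644/19321 ≈ 12056.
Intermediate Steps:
C = -56/9 (C = -⅑*56 = -56/9 ≈ -6.2222)
((63 + 73)/(C + 68) - 112)² = ((63 + 73)/(-56/9 + 68) - 112)² = (136/(556/9) - 112)² = (136*(9/556) - 112)² = (306/139 - 112)² = (-15262/139)² = 232928644/19321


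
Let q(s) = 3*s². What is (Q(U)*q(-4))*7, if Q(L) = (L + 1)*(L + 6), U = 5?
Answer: 22176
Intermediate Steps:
Q(L) = (1 + L)*(6 + L)
(Q(U)*q(-4))*7 = ((6 + 5² + 7*5)*(3*(-4)²))*7 = ((6 + 25 + 35)*(3*16))*7 = (66*48)*7 = 3168*7 = 22176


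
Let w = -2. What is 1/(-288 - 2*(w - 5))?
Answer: -1/274 ≈ -0.0036496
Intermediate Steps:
1/(-288 - 2*(w - 5)) = 1/(-288 - 2*(-2 - 5)) = 1/(-288 - 2*(-7)) = 1/(-288 + 14) = 1/(-274) = -1/274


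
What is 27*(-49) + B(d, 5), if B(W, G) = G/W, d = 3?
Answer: -3964/3 ≈ -1321.3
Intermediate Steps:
27*(-49) + B(d, 5) = 27*(-49) + 5/3 = -1323 + 5*(⅓) = -1323 + 5/3 = -3964/3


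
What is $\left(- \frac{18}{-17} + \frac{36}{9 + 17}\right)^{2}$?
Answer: $\frac{291600}{48841} \approx 5.9704$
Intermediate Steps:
$\left(- \frac{18}{-17} + \frac{36}{9 + 17}\right)^{2} = \left(\left(-18\right) \left(- \frac{1}{17}\right) + \frac{36}{26}\right)^{2} = \left(\frac{18}{17} + 36 \cdot \frac{1}{26}\right)^{2} = \left(\frac{18}{17} + \frac{18}{13}\right)^{2} = \left(\frac{540}{221}\right)^{2} = \frac{291600}{48841}$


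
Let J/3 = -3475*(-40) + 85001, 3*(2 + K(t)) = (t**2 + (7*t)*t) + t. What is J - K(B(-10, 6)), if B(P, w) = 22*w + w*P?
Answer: 658157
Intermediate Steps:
B(P, w) = 22*w + P*w
K(t) = -2 + t/3 + 8*t**2/3 (K(t) = -2 + ((t**2 + (7*t)*t) + t)/3 = -2 + ((t**2 + 7*t**2) + t)/3 = -2 + (8*t**2 + t)/3 = -2 + (t + 8*t**2)/3 = -2 + (t/3 + 8*t**2/3) = -2 + t/3 + 8*t**2/3)
J = 672003 (J = 3*(-3475*(-40) + 85001) = 3*(139000 + 85001) = 3*224001 = 672003)
J - K(B(-10, 6)) = 672003 - (-2 + (6*(22 - 10))/3 + 8*(6*(22 - 10))**2/3) = 672003 - (-2 + (6*12)/3 + 8*(6*12)**2/3) = 672003 - (-2 + (1/3)*72 + (8/3)*72**2) = 672003 - (-2 + 24 + (8/3)*5184) = 672003 - (-2 + 24 + 13824) = 672003 - 1*13846 = 672003 - 13846 = 658157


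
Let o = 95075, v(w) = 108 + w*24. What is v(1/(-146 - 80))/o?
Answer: 12192/10743475 ≈ 0.0011348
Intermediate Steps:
v(w) = 108 + 24*w
v(1/(-146 - 80))/o = (108 + 24/(-146 - 80))/95075 = (108 + 24/(-226))*(1/95075) = (108 + 24*(-1/226))*(1/95075) = (108 - 12/113)*(1/95075) = (12192/113)*(1/95075) = 12192/10743475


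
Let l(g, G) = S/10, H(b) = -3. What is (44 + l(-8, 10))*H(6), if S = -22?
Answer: -627/5 ≈ -125.40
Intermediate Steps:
l(g, G) = -11/5 (l(g, G) = -22/10 = -22*⅒ = -11/5)
(44 + l(-8, 10))*H(6) = (44 - 11/5)*(-3) = (209/5)*(-3) = -627/5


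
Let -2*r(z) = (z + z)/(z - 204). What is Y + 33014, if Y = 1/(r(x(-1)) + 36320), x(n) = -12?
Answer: 21583199644/653759 ≈ 33014.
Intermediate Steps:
r(z) = -z/(-204 + z) (r(z) = -(z + z)/(2*(z - 204)) = -2*z/(2*(-204 + z)) = -z/(-204 + z))
Y = 18/653759 (Y = 1/(-1*(-12)/(-204 - 12) + 36320) = 1/(-1*(-12)/(-216) + 36320) = 1/(-1*(-12)*(-1/216) + 36320) = 1/(-1/18 + 36320) = 1/(653759/18) = 18/653759 ≈ 2.7533e-5)
Y + 33014 = 18/653759 + 33014 = 21583199644/653759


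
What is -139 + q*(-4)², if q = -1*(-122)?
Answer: 1813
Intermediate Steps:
q = 122
-139 + q*(-4)² = -139 + 122*(-4)² = -139 + 122*16 = -139 + 1952 = 1813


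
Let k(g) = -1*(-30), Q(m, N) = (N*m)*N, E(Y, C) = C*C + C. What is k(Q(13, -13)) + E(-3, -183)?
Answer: 33336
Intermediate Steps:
E(Y, C) = C + C² (E(Y, C) = C² + C = C + C²)
Q(m, N) = m*N²
k(g) = 30
k(Q(13, -13)) + E(-3, -183) = 30 - 183*(1 - 183) = 30 - 183*(-182) = 30 + 33306 = 33336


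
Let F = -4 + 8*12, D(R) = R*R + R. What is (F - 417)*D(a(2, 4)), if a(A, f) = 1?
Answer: -650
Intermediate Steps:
D(R) = R + R² (D(R) = R² + R = R + R²)
F = 92 (F = -4 + 96 = 92)
(F - 417)*D(a(2, 4)) = (92 - 417)*(1*(1 + 1)) = -325*2 = -650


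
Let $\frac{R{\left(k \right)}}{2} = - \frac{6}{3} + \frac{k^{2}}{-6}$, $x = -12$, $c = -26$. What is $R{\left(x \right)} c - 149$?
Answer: $1203$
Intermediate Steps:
$R{\left(k \right)} = -4 - \frac{k^{2}}{3}$ ($R{\left(k \right)} = 2 \left(- \frac{6}{3} + \frac{k^{2}}{-6}\right) = 2 \left(\left(-6\right) \frac{1}{3} + k^{2} \left(- \frac{1}{6}\right)\right) = 2 \left(-2 - \frac{k^{2}}{6}\right) = -4 - \frac{k^{2}}{3}$)
$R{\left(x \right)} c - 149 = \left(-4 - \frac{\left(-12\right)^{2}}{3}\right) \left(-26\right) - 149 = \left(-4 - 48\right) \left(-26\right) - 149 = \left(-52\right) \left(-26\right) - 149 = 1352 - 149 = 1203$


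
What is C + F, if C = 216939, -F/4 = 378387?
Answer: -1296609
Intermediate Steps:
F = -1513548 (F = -4*378387 = -1513548)
C + F = 216939 - 1513548 = -1296609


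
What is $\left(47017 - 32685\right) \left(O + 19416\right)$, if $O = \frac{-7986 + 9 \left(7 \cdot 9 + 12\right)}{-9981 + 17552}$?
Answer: $\frac{2106678236700}{7571} \approx 2.7826 \cdot 10^{8}$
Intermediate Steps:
$O = - \frac{7311}{7571}$ ($O = \frac{-7986 + 9 \left(63 + 12\right)}{7571} = \left(-7986 + 9 \cdot 75\right) \frac{1}{7571} = \left(-7986 + 675\right) \frac{1}{7571} = \left(-7311\right) \frac{1}{7571} = - \frac{7311}{7571} \approx -0.96566$)
$\left(47017 - 32685\right) \left(O + 19416\right) = \left(47017 - 32685\right) \left(- \frac{7311}{7571} + 19416\right) = 14332 \cdot \frac{146991225}{7571} = \frac{2106678236700}{7571}$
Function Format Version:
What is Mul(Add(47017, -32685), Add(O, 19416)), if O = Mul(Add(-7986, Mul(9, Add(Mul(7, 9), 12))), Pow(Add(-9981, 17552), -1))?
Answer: Rational(2106678236700, 7571) ≈ 2.7826e+8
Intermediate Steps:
O = Rational(-7311, 7571) (O = Mul(Add(-7986, Mul(9, Add(63, 12))), Pow(7571, -1)) = Mul(Add(-7986, Mul(9, 75)), Rational(1, 7571)) = Mul(Add(-7986, 675), Rational(1, 7571)) = Mul(-7311, Rational(1, 7571)) = Rational(-7311, 7571) ≈ -0.96566)
Mul(Add(47017, -32685), Add(O, 19416)) = Mul(Add(47017, -32685), Add(Rational(-7311, 7571), 19416)) = Mul(14332, Rational(146991225, 7571)) = Rational(2106678236700, 7571)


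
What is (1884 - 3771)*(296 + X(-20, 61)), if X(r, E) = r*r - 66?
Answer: -1188810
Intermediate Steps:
X(r, E) = -66 + r² (X(r, E) = r² - 66 = -66 + r²)
(1884 - 3771)*(296 + X(-20, 61)) = (1884 - 3771)*(296 + (-66 + (-20)²)) = -1887*(296 + (-66 + 400)) = -1887*(296 + 334) = -1887*630 = -1188810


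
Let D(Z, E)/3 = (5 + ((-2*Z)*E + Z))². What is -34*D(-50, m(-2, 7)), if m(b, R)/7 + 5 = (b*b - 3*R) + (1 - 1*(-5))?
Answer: -12897902550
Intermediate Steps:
m(b, R) = 7 - 21*R + 7*b² (m(b, R) = -35 + 7*((b*b - 3*R) + (1 - 1*(-5))) = -35 + 7*((b² - 3*R) + (1 + 5)) = -35 + 7*((b² - 3*R) + 6) = -35 + 7*(6 + b² - 3*R) = -35 + (42 - 21*R + 7*b²) = 7 - 21*R + 7*b²)
D(Z, E) = 3*(5 + Z - 2*E*Z)² (D(Z, E) = 3*(5 + ((-2*Z)*E + Z))² = 3*(5 + (-2*E*Z + Z))² = 3*(5 + (Z - 2*E*Z))² = 3*(5 + Z - 2*E*Z)²)
-34*D(-50, m(-2, 7)) = -102*(5 - 50 - 2*(7 - 21*7 + 7*(-2)²)*(-50))² = -102*(5 - 50 - 2*(7 - 147 + 7*4)*(-50))² = -102*(5 - 50 - 2*(7 - 147 + 28)*(-50))² = -102*(5 - 50 - 2*(-112)*(-50))² = -102*(5 - 50 - 11200)² = -102*(-11245)² = -102*126450025 = -34*379350075 = -12897902550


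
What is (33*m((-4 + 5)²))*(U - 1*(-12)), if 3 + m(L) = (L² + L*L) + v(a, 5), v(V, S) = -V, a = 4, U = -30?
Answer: 2970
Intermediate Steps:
m(L) = -7 + 2*L² (m(L) = -3 + ((L² + L*L) - 1*4) = -3 + ((L² + L²) - 4) = -3 + (2*L² - 4) = -3 + (-4 + 2*L²) = -7 + 2*L²)
(33*m((-4 + 5)²))*(U - 1*(-12)) = (33*(-7 + 2*((-4 + 5)²)²))*(-30 - 1*(-12)) = (33*(-7 + 2*(1²)²))*(-30 + 12) = (33*(-7 + 2*1²))*(-18) = (33*(-7 + 2*1))*(-18) = (33*(-7 + 2))*(-18) = (33*(-5))*(-18) = -165*(-18) = 2970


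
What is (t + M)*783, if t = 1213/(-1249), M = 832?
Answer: 812718765/1249 ≈ 6.5070e+5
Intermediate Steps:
t = -1213/1249 (t = 1213*(-1/1249) = -1213/1249 ≈ -0.97118)
(t + M)*783 = (-1213/1249 + 832)*783 = (1037955/1249)*783 = 812718765/1249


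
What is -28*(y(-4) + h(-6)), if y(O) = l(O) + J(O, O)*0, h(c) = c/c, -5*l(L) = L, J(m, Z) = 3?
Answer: -252/5 ≈ -50.400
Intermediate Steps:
l(L) = -L/5
h(c) = 1
y(O) = -O/5 (y(O) = -O/5 + 3*0 = -O/5 + 0 = -O/5)
-28*(y(-4) + h(-6)) = -28*(-⅕*(-4) + 1) = -28*(⅘ + 1) = -28*9/5 = -252/5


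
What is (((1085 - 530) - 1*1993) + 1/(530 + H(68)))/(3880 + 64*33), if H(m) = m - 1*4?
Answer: -854171/3559248 ≈ -0.23999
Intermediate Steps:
H(m) = -4 + m (H(m) = m - 4 = -4 + m)
(((1085 - 530) - 1*1993) + 1/(530 + H(68)))/(3880 + 64*33) = (((1085 - 530) - 1*1993) + 1/(530 + (-4 + 68)))/(3880 + 64*33) = ((555 - 1993) + 1/(530 + 64))/(3880 + 2112) = (-1438 + 1/594)/5992 = (-1438 + 1/594)*(1/5992) = -854171/594*1/5992 = -854171/3559248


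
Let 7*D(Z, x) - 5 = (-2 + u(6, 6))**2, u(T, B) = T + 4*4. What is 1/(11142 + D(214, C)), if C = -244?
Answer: 7/78399 ≈ 8.9287e-5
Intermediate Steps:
u(T, B) = 16 + T (u(T, B) = T + 16 = 16 + T)
D(Z, x) = 405/7 (D(Z, x) = 5/7 + (-2 + (16 + 6))**2/7 = 5/7 + (-2 + 22)**2/7 = 5/7 + (1/7)*20**2 = 5/7 + (1/7)*400 = 5/7 + 400/7 = 405/7)
1/(11142 + D(214, C)) = 1/(11142 + 405/7) = 1/(78399/7) = 7/78399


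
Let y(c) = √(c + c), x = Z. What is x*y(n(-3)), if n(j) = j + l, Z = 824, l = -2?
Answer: 824*I*√10 ≈ 2605.7*I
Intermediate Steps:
n(j) = -2 + j (n(j) = j - 2 = -2 + j)
x = 824
y(c) = √2*√c (y(c) = √(2*c) = √2*√c)
x*y(n(-3)) = 824*(√2*√(-2 - 3)) = 824*(√2*√(-5)) = 824*(√2*(I*√5)) = 824*(I*√10) = 824*I*√10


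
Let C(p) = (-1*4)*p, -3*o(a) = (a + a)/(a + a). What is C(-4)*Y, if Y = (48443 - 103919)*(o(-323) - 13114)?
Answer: 11640492096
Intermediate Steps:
o(a) = -⅓ (o(a) = -(a + a)/(3*(a + a)) = -2*a/(3*(2*a)) = -2*a*1/(2*a)/3 = -⅓*1 = -⅓)
Y = 727530756 (Y = (48443 - 103919)*(-⅓ - 13114) = -55476*(-39343/3) = 727530756)
C(p) = -4*p
C(-4)*Y = -4*(-4)*727530756 = 16*727530756 = 11640492096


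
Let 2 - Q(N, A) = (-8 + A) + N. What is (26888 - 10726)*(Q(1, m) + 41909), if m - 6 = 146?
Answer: 675022092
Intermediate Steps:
m = 152 (m = 6 + 146 = 152)
Q(N, A) = 10 - A - N (Q(N, A) = 2 - ((-8 + A) + N) = 2 - (-8 + A + N) = 2 + (8 - A - N) = 10 - A - N)
(26888 - 10726)*(Q(1, m) + 41909) = (26888 - 10726)*((10 - 1*152 - 1*1) + 41909) = 16162*((10 - 152 - 1) + 41909) = 16162*(-143 + 41909) = 16162*41766 = 675022092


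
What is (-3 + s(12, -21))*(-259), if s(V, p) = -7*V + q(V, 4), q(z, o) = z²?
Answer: -14763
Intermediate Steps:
s(V, p) = V² - 7*V (s(V, p) = -7*V + V² = V² - 7*V)
(-3 + s(12, -21))*(-259) = (-3 + 12*(-7 + 12))*(-259) = (-3 + 12*5)*(-259) = (-3 + 60)*(-259) = 57*(-259) = -14763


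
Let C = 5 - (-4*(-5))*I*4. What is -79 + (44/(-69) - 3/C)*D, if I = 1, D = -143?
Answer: 11158/1725 ≈ 6.4684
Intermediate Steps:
C = -75 (C = 5 - -4*(-5)*1*4 = 5 - 20*1*4 = 5 - 20*4 = 5 - 1*80 = 5 - 80 = -75)
-79 + (44/(-69) - 3/C)*D = -79 + (44/(-69) - 3/(-75))*(-143) = -79 + (44*(-1/69) - 3*(-1/75))*(-143) = -79 + (-44/69 + 1/25)*(-143) = -79 - 1031/1725*(-143) = -79 + 147433/1725 = 11158/1725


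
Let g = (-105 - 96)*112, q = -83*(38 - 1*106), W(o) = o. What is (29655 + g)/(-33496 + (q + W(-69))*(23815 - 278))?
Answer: 7143/131185279 ≈ 5.4450e-5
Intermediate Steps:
q = 5644 (q = -83*(38 - 106) = -83*(-68) = 5644)
g = -22512 (g = -201*112 = -22512)
(29655 + g)/(-33496 + (q + W(-69))*(23815 - 278)) = (29655 - 22512)/(-33496 + (5644 - 69)*(23815 - 278)) = 7143/(-33496 + 5575*23537) = 7143/(-33496 + 131218775) = 7143/131185279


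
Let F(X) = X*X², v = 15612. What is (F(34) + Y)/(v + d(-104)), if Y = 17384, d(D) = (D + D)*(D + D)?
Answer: 14172/14719 ≈ 0.96284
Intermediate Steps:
d(D) = 4*D² (d(D) = (2*D)*(2*D) = 4*D²)
F(X) = X³
(F(34) + Y)/(v + d(-104)) = (34³ + 17384)/(15612 + 4*(-104)²) = (39304 + 17384)/(15612 + 4*10816) = 56688/(15612 + 43264) = 56688/58876 = 56688*(1/58876) = 14172/14719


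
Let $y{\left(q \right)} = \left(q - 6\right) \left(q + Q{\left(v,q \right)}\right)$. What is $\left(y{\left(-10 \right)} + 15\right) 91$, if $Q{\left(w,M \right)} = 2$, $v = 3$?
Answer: $13013$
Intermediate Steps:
$y{\left(q \right)} = \left(-6 + q\right) \left(2 + q\right)$ ($y{\left(q \right)} = \left(q - 6\right) \left(q + 2\right) = \left(-6 + q\right) \left(2 + q\right)$)
$\left(y{\left(-10 \right)} + 15\right) 91 = \left(\left(-12 + \left(-10\right)^{2} - -40\right) + 15\right) 91 = \left(\left(-12 + 100 + 40\right) + 15\right) 91 = \left(128 + 15\right) 91 = 143 \cdot 91 = 13013$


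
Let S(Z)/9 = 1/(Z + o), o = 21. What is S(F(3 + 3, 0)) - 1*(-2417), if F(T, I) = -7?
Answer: 33847/14 ≈ 2417.6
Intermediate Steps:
S(Z) = 9/(21 + Z) (S(Z) = 9/(Z + 21) = 9/(21 + Z))
S(F(3 + 3, 0)) - 1*(-2417) = 9/(21 - 7) - 1*(-2417) = 9/14 + 2417 = 33847/14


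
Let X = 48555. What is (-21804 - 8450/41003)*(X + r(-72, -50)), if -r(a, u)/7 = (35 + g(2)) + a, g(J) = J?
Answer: -43629047665600/41003 ≈ -1.0640e+9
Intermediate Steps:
r(a, u) = -259 - 7*a (r(a, u) = -7*((35 + 2) + a) = -7*(37 + a) = -259 - 7*a)
(-21804 - 8450/41003)*(X + r(-72, -50)) = (-21804 - 8450/41003)*(48555 + (-259 - 7*(-72))) = (-21804 - 8450*1/41003)*(48555 + (-259 + 504)) = (-21804 - 8450/41003)*(48555 + 245) = -894037862/41003*48800 = -43629047665600/41003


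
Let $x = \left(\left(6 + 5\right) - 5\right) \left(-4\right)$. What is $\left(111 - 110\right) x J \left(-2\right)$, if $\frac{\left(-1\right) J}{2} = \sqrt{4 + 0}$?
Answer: $-192$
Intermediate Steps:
$J = -4$ ($J = - 2 \sqrt{4 + 0} = - 2 \sqrt{4} = \left(-2\right) 2 = -4$)
$x = -24$ ($x = \left(11 - 5\right) \left(-4\right) = 6 \left(-4\right) = -24$)
$\left(111 - 110\right) x J \left(-2\right) = \left(111 - 110\right) \left(-24\right) \left(-4\right) \left(-2\right) = 1 \cdot 96 \left(-2\right) = 1 \left(-192\right) = -192$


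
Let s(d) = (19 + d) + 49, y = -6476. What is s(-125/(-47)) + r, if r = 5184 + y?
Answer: -57403/47 ≈ -1221.3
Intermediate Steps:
s(d) = 68 + d
r = -1292 (r = 5184 - 6476 = -1292)
s(-125/(-47)) + r = (68 - 125/(-47)) - 1292 = (68 - 125*(-1/47)) - 1292 = (68 + 125/47) - 1292 = 3321/47 - 1292 = -57403/47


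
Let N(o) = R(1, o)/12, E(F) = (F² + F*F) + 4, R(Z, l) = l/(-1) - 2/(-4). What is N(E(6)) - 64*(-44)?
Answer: 67433/24 ≈ 2809.7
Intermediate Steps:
R(Z, l) = ½ - l (R(Z, l) = l*(-1) - 2*(-¼) = -l + ½ = ½ - l)
E(F) = 4 + 2*F² (E(F) = (F² + F²) + 4 = 2*F² + 4 = 4 + 2*F²)
N(o) = 1/24 - o/12 (N(o) = (½ - o)/12 = (½ - o)*(1/12) = 1/24 - o/12)
N(E(6)) - 64*(-44) = (1/24 - (4 + 2*6²)/12) - 64*(-44) = (1/24 - (4 + 2*36)/12) + 2816 = (1/24 - (4 + 72)/12) + 2816 = (1/24 - 1/12*76) + 2816 = (1/24 - 19/3) + 2816 = -151/24 + 2816 = 67433/24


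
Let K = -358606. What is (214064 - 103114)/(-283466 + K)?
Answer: -55475/321036 ≈ -0.17280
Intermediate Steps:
(214064 - 103114)/(-283466 + K) = (214064 - 103114)/(-283466 - 358606) = 110950/(-642072) = 110950*(-1/642072) = -55475/321036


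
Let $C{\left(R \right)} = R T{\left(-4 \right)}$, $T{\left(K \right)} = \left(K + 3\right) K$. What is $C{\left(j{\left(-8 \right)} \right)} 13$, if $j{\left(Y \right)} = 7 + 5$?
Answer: $624$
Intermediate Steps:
$T{\left(K \right)} = K \left(3 + K\right)$ ($T{\left(K \right)} = \left(3 + K\right) K = K \left(3 + K\right)$)
$j{\left(Y \right)} = 12$
$C{\left(R \right)} = 4 R$ ($C{\left(R \right)} = R \left(- 4 \left(3 - 4\right)\right) = R \left(\left(-4\right) \left(-1\right)\right) = R 4 = 4 R$)
$C{\left(j{\left(-8 \right)} \right)} 13 = 4 \cdot 12 \cdot 13 = 48 \cdot 13 = 624$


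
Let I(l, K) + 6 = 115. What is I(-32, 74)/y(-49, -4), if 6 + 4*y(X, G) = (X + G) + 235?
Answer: 109/44 ≈ 2.4773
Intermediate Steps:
I(l, K) = 109 (I(l, K) = -6 + 115 = 109)
y(X, G) = 229/4 + G/4 + X/4 (y(X, G) = -3/2 + ((X + G) + 235)/4 = -3/2 + ((G + X) + 235)/4 = -3/2 + (235 + G + X)/4 = -3/2 + (235/4 + G/4 + X/4) = 229/4 + G/4 + X/4)
I(-32, 74)/y(-49, -4) = 109/(229/4 + (¼)*(-4) + (¼)*(-49)) = 109/(229/4 - 1 - 49/4) = 109/44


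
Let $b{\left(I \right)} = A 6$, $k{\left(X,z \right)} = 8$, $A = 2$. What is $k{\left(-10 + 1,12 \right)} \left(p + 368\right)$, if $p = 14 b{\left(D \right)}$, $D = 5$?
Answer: $4288$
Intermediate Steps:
$b{\left(I \right)} = 12$ ($b{\left(I \right)} = 2 \cdot 6 = 12$)
$p = 168$ ($p = 14 \cdot 12 = 168$)
$k{\left(-10 + 1,12 \right)} \left(p + 368\right) = 8 \left(168 + 368\right) = 8 \cdot 536 = 4288$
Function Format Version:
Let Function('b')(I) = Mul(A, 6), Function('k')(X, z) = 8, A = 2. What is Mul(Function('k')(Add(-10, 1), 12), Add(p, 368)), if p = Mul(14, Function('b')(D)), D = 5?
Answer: 4288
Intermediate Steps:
Function('b')(I) = 12 (Function('b')(I) = Mul(2, 6) = 12)
p = 168 (p = Mul(14, 12) = 168)
Mul(Function('k')(Add(-10, 1), 12), Add(p, 368)) = Mul(8, Add(168, 368)) = Mul(8, 536) = 4288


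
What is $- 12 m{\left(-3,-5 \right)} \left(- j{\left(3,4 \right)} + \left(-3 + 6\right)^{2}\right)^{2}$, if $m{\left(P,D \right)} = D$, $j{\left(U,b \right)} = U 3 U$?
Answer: $19440$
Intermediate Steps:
$j{\left(U,b \right)} = 3 U^{2}$ ($j{\left(U,b \right)} = 3 U U = 3 U^{2}$)
$- 12 m{\left(-3,-5 \right)} \left(- j{\left(3,4 \right)} + \left(-3 + 6\right)^{2}\right)^{2} = \left(-12\right) \left(-5\right) \left(- 3 \cdot 3^{2} + \left(-3 + 6\right)^{2}\right)^{2} = 60 \left(- 3 \cdot 9 + 3^{2}\right)^{2} = 60 \left(\left(-1\right) 27 + 9\right)^{2} = 60 \left(-27 + 9\right)^{2} = 60 \left(-18\right)^{2} = 60 \cdot 324 = 19440$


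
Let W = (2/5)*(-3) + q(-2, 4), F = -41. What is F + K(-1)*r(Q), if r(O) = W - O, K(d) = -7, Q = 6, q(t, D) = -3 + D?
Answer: 12/5 ≈ 2.4000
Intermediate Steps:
W = -⅕ (W = (2/5)*(-3) + (-3 + 4) = (2*(⅕))*(-3) + 1 = (⅖)*(-3) + 1 = -6/5 + 1 = -⅕ ≈ -0.20000)
r(O) = -⅕ - O
F + K(-1)*r(Q) = -41 - 7*(-⅕ - 1*6) = -41 - 7*(-⅕ - 6) = -41 - 7*(-31/5) = -41 + 217/5 = 12/5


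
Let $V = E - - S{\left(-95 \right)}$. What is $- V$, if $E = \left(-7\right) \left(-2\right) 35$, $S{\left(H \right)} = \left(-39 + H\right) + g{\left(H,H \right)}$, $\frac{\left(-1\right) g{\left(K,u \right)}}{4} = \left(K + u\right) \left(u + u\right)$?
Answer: $144044$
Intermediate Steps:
$g{\left(K,u \right)} = - 8 u \left(K + u\right)$ ($g{\left(K,u \right)} = - 4 \left(K + u\right) \left(u + u\right) = - 4 \left(K + u\right) 2 u = - 4 \cdot 2 u \left(K + u\right) = - 8 u \left(K + u\right)$)
$S{\left(H \right)} = -39 + H - 16 H^{2}$ ($S{\left(H \right)} = \left(-39 + H\right) - 8 H \left(H + H\right) = \left(-39 + H\right) - 8 H 2 H = \left(-39 + H\right) - 16 H^{2} = -39 + H - 16 H^{2}$)
$E = 490$ ($E = 14 \cdot 35 = 490$)
$V = -144044$ ($V = 490 - - (-39 - 95 - 16 \left(-95\right)^{2}) = 490 - - (-39 - 95 - 144400) = 490 - \left(-1\right) \left(-144534\right) = 490 - 144534 = -144044$)
$- V = \left(-1\right) \left(-144044\right) = 144044$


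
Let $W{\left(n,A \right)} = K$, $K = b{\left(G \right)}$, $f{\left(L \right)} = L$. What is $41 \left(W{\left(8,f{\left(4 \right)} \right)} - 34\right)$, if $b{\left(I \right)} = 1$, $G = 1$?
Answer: $-1353$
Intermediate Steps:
$K = 1$
$W{\left(n,A \right)} = 1$
$41 \left(W{\left(8,f{\left(4 \right)} \right)} - 34\right) = 41 \left(1 - 34\right) = 41 \left(-33\right) = -1353$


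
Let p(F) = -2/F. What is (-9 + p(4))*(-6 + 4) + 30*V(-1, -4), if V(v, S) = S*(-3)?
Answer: 379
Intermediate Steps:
V(v, S) = -3*S
(-9 + p(4))*(-6 + 4) + 30*V(-1, -4) = (-9 - 2/4)*(-6 + 4) + 30*(-3*(-4)) = (-9 - 2*1/4)*(-2) + 30*12 = (-9 - 1/2)*(-2) + 360 = -19/2*(-2) + 360 = 19 + 360 = 379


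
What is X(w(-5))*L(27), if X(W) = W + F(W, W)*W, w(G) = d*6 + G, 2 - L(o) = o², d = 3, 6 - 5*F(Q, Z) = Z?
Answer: 18902/5 ≈ 3780.4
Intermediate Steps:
F(Q, Z) = 6/5 - Z/5
L(o) = 2 - o²
w(G) = 18 + G (w(G) = 3*6 + G = 18 + G)
X(W) = W + W*(6/5 - W/5) (X(W) = W + (6/5 - W/5)*W = W + W*(6/5 - W/5))
X(w(-5))*L(27) = ((18 - 5)*(11 - (18 - 5))/5)*(2 - 1*27²) = ((⅕)*13*(11 - 1*13))*(2 - 1*729) = ((⅕)*13*(11 - 13))*(2 - 729) = ((⅕)*13*(-2))*(-727) = -26/5*(-727) = 18902/5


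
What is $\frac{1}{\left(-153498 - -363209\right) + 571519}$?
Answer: $\frac{1}{781230} \approx 1.28 \cdot 10^{-6}$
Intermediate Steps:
$\frac{1}{\left(-153498 - -363209\right) + 571519} = \frac{1}{\left(-153498 + 363209\right) + 571519} = \frac{1}{209711 + 571519} = \frac{1}{781230}$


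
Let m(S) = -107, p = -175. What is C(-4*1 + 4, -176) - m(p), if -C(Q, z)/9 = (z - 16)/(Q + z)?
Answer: 1069/11 ≈ 97.182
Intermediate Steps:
C(Q, z) = -9*(-16 + z)/(Q + z) (C(Q, z) = -9*(z - 16)/(Q + z) = -9*(-16 + z)/(Q + z))
C(-4*1 + 4, -176) - m(p) = 9*(16 - 1*(-176))/((-4*1 + 4) - 176) - 1*(-107) = 9*(16 + 176)/((-4 + 4) - 176) + 107 = 9*192/(0 - 176) + 107 = 9*192/(-176) + 107 = 9*(-1/176)*192 + 107 = -108/11 + 107 = 1069/11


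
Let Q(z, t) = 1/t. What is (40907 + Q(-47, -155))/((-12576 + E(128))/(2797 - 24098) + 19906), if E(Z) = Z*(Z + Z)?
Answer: 67530389892/32859807335 ≈ 2.0551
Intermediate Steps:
E(Z) = 2*Z² (E(Z) = Z*(2*Z) = 2*Z²)
(40907 + Q(-47, -155))/((-12576 + E(128))/(2797 - 24098) + 19906) = (40907 + 1/(-155))/((-12576 + 2*128²)/(2797 - 24098) + 19906) = (40907 - 1/155)/((-12576 + 2*16384)/(-21301) + 19906) = 6340584/(155*((-12576 + 32768)*(-1/21301) + 19906)) = 6340584/(155*(20192*(-1/21301) + 19906)) = 6340584/(155*(-20192/21301 + 19906)) = 6340584/(155*(423997514/21301)) = (6340584/155)*(21301/423997514) = 67530389892/32859807335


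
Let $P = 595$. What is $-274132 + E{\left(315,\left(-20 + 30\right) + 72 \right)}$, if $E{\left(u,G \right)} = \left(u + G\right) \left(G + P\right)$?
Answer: $-5363$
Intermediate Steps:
$E{\left(u,G \right)} = \left(595 + G\right) \left(G + u\right)$ ($E{\left(u,G \right)} = \left(u + G\right) \left(G + 595\right) = \left(G + u\right) \left(595 + G\right) = \left(595 + G\right) \left(G + u\right)$)
$-274132 + E{\left(315,\left(-20 + 30\right) + 72 \right)} = -274132 + \left(\left(\left(-20 + 30\right) + 72\right)^{2} + 595 \left(\left(-20 + 30\right) + 72\right) + 595 \cdot 315 + \left(\left(-20 + 30\right) + 72\right) 315\right) = -274132 + \left(\left(10 + 72\right)^{2} + 595 \left(10 + 72\right) + 187425 + \left(10 + 72\right) 315\right) = -274132 + \left(82^{2} + 595 \cdot 82 + 187425 + 82 \cdot 315\right) = -274132 + \left(6724 + 48790 + 187425 + 25830\right) = -274132 + 268769 = -5363$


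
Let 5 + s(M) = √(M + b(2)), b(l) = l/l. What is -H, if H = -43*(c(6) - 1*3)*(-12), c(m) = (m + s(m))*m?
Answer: -1548 - 3096*√7 ≈ -9739.3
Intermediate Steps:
b(l) = 1
s(M) = -5 + √(1 + M) (s(M) = -5 + √(M + 1) = -5 + √(1 + M))
c(m) = m*(-5 + m + √(1 + m)) (c(m) = (m + (-5 + √(1 + m)))*m = (-5 + m + √(1 + m))*m = m*(-5 + m + √(1 + m)))
H = 1548 + 3096*√7 (H = -43*(6*(-5 + 6 + √(1 + 6)) - 1*3)*(-12) = -43*(6*(-5 + 6 + √7) - 3)*(-12) = -43*(6*(1 + √7) - 3)*(-12) = -43*((6 + 6*√7) - 3)*(-12) = -43*(3 + 6*√7)*(-12) = (-129 - 258*√7)*(-12) = 1548 + 3096*√7 ≈ 9739.3)
-H = -(1548 + 3096*√7) = -1548 - 3096*√7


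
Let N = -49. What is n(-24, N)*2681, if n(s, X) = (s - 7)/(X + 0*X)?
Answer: 11873/7 ≈ 1696.1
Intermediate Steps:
n(s, X) = (-7 + s)/X (n(s, X) = (-7 + s)/(X + 0) = (-7 + s)/X)
n(-24, N)*2681 = ((-7 - 24)/(-49))*2681 = -1/49*(-31)*2681 = (31/49)*2681 = 11873/7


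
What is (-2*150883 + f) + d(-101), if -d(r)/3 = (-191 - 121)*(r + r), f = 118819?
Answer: -372019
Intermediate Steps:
d(r) = 1872*r (d(r) = -3*(-191 - 121)*(r + r) = -(-936)*2*r = -(-1872)*r = 1872*r)
(-2*150883 + f) + d(-101) = (-2*150883 + 118819) + 1872*(-101) = (-301766 + 118819) - 189072 = -182947 - 189072 = -372019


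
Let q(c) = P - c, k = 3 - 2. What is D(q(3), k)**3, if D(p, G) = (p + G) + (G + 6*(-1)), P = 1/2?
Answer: -2197/8 ≈ -274.63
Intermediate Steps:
P = 1/2 ≈ 0.50000
k = 1
q(c) = 1/2 - c
D(p, G) = -6 + p + 2*G (D(p, G) = (G + p) + (G - 6) = (G + p) + (-6 + G) = -6 + p + 2*G)
D(q(3), k)**3 = (-6 + (1/2 - 1*3) + 2*1)**3 = (-6 + (1/2 - 3) + 2)**3 = (-6 - 5/2 + 2)**3 = (-13/2)**3 = -2197/8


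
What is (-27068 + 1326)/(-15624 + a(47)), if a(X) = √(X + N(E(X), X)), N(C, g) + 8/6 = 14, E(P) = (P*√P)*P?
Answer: 1206579024/732327949 + 25742*√537/732327949 ≈ 1.6484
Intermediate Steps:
E(P) = P^(5/2) (E(P) = P^(3/2)*P = P^(5/2))
N(C, g) = 38/3 (N(C, g) = -4/3 + 14 = 38/3)
a(X) = √(38/3 + X) (a(X) = √(X + 38/3) = √(38/3 + X))
(-27068 + 1326)/(-15624 + a(47)) = (-27068 + 1326)/(-15624 + √(114 + 9*47)/3) = -25742/(-15624 + √(114 + 423)/3) = -25742/(-15624 + √537/3)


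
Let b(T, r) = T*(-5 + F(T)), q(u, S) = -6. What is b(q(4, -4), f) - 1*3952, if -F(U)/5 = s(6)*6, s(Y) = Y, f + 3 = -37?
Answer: -2842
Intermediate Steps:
f = -40 (f = -3 - 37 = -40)
F(U) = -180 (F(U) = -30*6 = -5*36 = -180)
b(T, r) = -185*T (b(T, r) = T*(-5 - 180) = T*(-185) = -185*T)
b(q(4, -4), f) - 1*3952 = -185*(-6) - 1*3952 = 1110 - 3952 = -2842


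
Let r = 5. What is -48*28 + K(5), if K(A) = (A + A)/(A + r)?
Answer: -1343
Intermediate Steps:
K(A) = 2*A/(5 + A) (K(A) = (A + A)/(A + 5) = (2*A)/(5 + A) = 2*A/(5 + A))
-48*28 + K(5) = -48*28 + 2*5/(5 + 5) = -1344 + 2*5/10 = -1344 + 2*5*(1/10) = -1344 + 1 = -1343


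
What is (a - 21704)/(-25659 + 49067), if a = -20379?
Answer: -42083/23408 ≈ -1.7978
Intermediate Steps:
(a - 21704)/(-25659 + 49067) = (-20379 - 21704)/(-25659 + 49067) = -42083/23408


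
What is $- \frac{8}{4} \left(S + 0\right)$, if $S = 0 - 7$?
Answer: $14$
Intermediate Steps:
$S = -7$ ($S = 0 - 7 = -7$)
$- \frac{8}{4} \left(S + 0\right) = - \frac{8}{4} \left(-7 + 0\right) = \left(-8\right) \frac{1}{4} \left(-7\right) = \left(-2\right) \left(-7\right) = 14$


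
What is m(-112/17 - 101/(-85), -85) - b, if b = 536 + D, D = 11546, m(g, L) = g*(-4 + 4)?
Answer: -12082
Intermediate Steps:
m(g, L) = 0 (m(g, L) = g*0 = 0)
b = 12082 (b = 536 + 11546 = 12082)
m(-112/17 - 101/(-85), -85) - b = 0 - 1*12082 = 0 - 12082 = -12082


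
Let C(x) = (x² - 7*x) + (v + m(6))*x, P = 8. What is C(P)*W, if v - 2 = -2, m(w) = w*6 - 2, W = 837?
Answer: 234360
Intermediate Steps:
m(w) = -2 + 6*w (m(w) = 6*w - 2 = -2 + 6*w)
v = 0 (v = 2 - 2 = 0)
C(x) = x² + 27*x (C(x) = (x² - 7*x) + (0 + (-2 + 6*6))*x = (x² - 7*x) + (0 + (-2 + 36))*x = (x² - 7*x) + (0 + 34)*x = (x² - 7*x) + 34*x = x² + 27*x)
C(P)*W = (8*(27 + 8))*837 = (8*35)*837 = 280*837 = 234360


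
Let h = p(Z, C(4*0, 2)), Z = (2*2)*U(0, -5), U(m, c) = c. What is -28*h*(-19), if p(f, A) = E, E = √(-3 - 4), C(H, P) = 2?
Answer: 532*I*√7 ≈ 1407.5*I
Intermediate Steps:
Z = -20 (Z = (2*2)*(-5) = 4*(-5) = -20)
E = I*√7 (E = √(-7) = I*√7 ≈ 2.6458*I)
p(f, A) = I*√7
h = I*√7 ≈ 2.6458*I
-28*h*(-19) = -28*I*√7*(-19) = 532*I*√7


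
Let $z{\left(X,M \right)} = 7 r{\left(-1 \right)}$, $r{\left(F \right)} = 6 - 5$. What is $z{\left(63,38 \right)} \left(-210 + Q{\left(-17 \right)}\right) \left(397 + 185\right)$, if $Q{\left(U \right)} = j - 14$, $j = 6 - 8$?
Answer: $-920724$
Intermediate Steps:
$j = -2$ ($j = 6 - 8 = -2$)
$r{\left(F \right)} = 1$ ($r{\left(F \right)} = 6 - 5 = 1$)
$z{\left(X,M \right)} = 7$ ($z{\left(X,M \right)} = 7 \cdot 1 = 7$)
$Q{\left(U \right)} = -16$ ($Q{\left(U \right)} = -2 - 14 = -16$)
$z{\left(63,38 \right)} \left(-210 + Q{\left(-17 \right)}\right) \left(397 + 185\right) = 7 \left(-210 - 16\right) \left(397 + 185\right) = 7 \left(\left(-226\right) 582\right) = 7 \left(-131532\right) = -920724$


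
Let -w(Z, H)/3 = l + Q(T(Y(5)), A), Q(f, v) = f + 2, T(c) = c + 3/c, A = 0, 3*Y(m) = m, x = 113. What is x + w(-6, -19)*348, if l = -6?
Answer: 3349/5 ≈ 669.80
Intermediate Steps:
Y(m) = m/3
Q(f, v) = 2 + f
w(Z, H) = 8/5 (w(Z, H) = -3*(-6 + (2 + ((⅓)*5 + 3/(((⅓)*5))))) = -3*(-6 + (2 + (5/3 + 3/(5/3)))) = -3*(-6 + (2 + (5/3 + 3*(⅗)))) = -3*(-6 + (2 + (5/3 + 9/5))) = -3*(-6 + (2 + 52/15)) = -3*(-6 + 82/15) = -3*(-8/15) = 8/5)
x + w(-6, -19)*348 = 113 + (8/5)*348 = 113 + 2784/5 = 3349/5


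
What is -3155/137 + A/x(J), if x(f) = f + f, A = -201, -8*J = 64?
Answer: -22943/2192 ≈ -10.467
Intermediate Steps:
J = -8 (J = -⅛*64 = -8)
x(f) = 2*f
-3155/137 + A/x(J) = -3155/137 - 201/(2*(-8)) = -3155*1/137 - 201/(-16) = -3155/137 - 201*(-1/16) = -3155/137 + 201/16 = -22943/2192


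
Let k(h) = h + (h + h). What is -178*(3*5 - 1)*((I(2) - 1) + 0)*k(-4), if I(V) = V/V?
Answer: 0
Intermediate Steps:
k(h) = 3*h (k(h) = h + 2*h = 3*h)
I(V) = 1
-178*(3*5 - 1)*((I(2) - 1) + 0)*k(-4) = -178*(3*5 - 1)*((1 - 1) + 0)*3*(-4) = -178*(15 - 1)*(0 + 0)*(-12) = -178*14*0*(-12) = -0*(-12) = -178*0 = 0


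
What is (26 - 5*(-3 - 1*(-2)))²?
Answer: 961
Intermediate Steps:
(26 - 5*(-3 - 1*(-2)))² = (26 - 5*(-3 + 2))² = (26 - 5*(-1))² = (26 + 5)² = 31² = 961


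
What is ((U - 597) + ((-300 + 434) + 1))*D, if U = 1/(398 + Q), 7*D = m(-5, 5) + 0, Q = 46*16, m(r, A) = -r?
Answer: -2619535/7938 ≈ -330.00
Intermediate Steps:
Q = 736
D = 5/7 (D = (-1*(-5) + 0)/7 = (5 + 0)/7 = (⅐)*5 = 5/7 ≈ 0.71429)
U = 1/1134 (U = 1/(398 + 736) = 1/1134 ≈ 0.00088183)
((U - 597) + ((-300 + 434) + 1))*D = ((1/1134 - 597) + ((-300 + 434) + 1))*(5/7) = (-676997/1134 + (134 + 1))*(5/7) = (-676997/1134 + 135)*(5/7) = -523907/1134*5/7 = -2619535/7938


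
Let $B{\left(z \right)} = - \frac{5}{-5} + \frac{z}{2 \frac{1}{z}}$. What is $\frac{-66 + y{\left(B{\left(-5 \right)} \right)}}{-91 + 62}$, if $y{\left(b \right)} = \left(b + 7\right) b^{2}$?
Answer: $- \frac{29361}{232} \approx -126.56$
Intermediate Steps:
$B{\left(z \right)} = 1 + \frac{z^{2}}{2}$ ($B{\left(z \right)} = \left(-5\right) \left(- \frac{1}{5}\right) + z \frac{z}{2} = 1 + \frac{z^{2}}{2}$)
$y{\left(b \right)} = b^{2} \left(7 + b\right)$ ($y{\left(b \right)} = \left(7 + b\right) b^{2} = b^{2} \left(7 + b\right)$)
$\frac{-66 + y{\left(B{\left(-5 \right)} \right)}}{-91 + 62} = \frac{-66 + \left(1 + \frac{\left(-5\right)^{2}}{2}\right)^{2} \left(7 + \left(1 + \frac{\left(-5\right)^{2}}{2}\right)\right)}{-91 + 62} = \frac{-66 + \left(1 + \frac{1}{2} \cdot 25\right)^{2} \left(7 + \left(1 + \frac{1}{2} \cdot 25\right)\right)}{-29} = \left(-66 + \left(1 + \frac{25}{2}\right)^{2} \left(7 + \left(1 + \frac{25}{2}\right)\right)\right) \left(- \frac{1}{29}\right) = \left(-66 + \left(\frac{27}{2}\right)^{2} \left(7 + \frac{27}{2}\right)\right) \left(- \frac{1}{29}\right) = \left(-66 + \frac{729}{4} \cdot \frac{41}{2}\right) \left(- \frac{1}{29}\right) = \left(-66 + \frac{29889}{8}\right) \left(- \frac{1}{29}\right) = \frac{29361}{8} \left(- \frac{1}{29}\right) = - \frac{29361}{232}$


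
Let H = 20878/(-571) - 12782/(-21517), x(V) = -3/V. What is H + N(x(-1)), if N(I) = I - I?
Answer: -441933404/12286207 ≈ -35.970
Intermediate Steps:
N(I) = 0
H = -441933404/12286207 (H = 20878*(-1/571) - 12782*(-1/21517) = -20878/571 + 12782/21517 = -441933404/12286207 ≈ -35.970)
H + N(x(-1)) = -441933404/12286207 + 0 = -441933404/12286207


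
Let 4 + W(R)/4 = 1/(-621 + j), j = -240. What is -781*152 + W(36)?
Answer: -102224812/861 ≈ -1.1873e+5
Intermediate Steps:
W(R) = -13780/861 (W(R) = -16 + 4/(-621 - 240) = -16 + 4/(-861) = -16 + 4*(-1/861) = -16 - 4/861 = -13780/861)
-781*152 + W(36) = -781*152 - 13780/861 = -118712 - 13780/861 = -102224812/861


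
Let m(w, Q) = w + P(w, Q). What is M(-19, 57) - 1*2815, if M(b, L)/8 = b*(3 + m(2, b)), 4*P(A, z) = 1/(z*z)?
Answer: -67927/19 ≈ -3575.1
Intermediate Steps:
P(A, z) = 1/(4*z**2) (P(A, z) = 1/(4*((z*z))) = 1/(4*(z**2)) = 1/(4*z**2))
m(w, Q) = w + 1/(4*Q**2)
M(b, L) = 8*b*(5 + 1/(4*b**2)) (M(b, L) = 8*(b*(3 + (2 + 1/(4*b**2)))) = 8*(b*(5 + 1/(4*b**2))) = 8*b*(5 + 1/(4*b**2)))
M(-19, 57) - 1*2815 = (2/(-19) + 40*(-19)) - 1*2815 = (2*(-1/19) - 760) - 2815 = (-2/19 - 760) - 2815 = -14442/19 - 2815 = -67927/19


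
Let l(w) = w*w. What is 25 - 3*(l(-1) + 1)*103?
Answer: -593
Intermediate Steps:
l(w) = w²
25 - 3*(l(-1) + 1)*103 = 25 - 3*((-1)² + 1)*103 = 25 - 3*(1 + 1)*103 = 25 - 3*2*103 = 25 - 6*103 = 25 - 618 = -593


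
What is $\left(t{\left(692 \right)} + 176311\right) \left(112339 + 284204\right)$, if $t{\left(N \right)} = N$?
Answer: $70189300629$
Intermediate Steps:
$\left(t{\left(692 \right)} + 176311\right) \left(112339 + 284204\right) = \left(692 + 176311\right) \left(112339 + 284204\right) = 177003 \cdot 396543 = 70189300629$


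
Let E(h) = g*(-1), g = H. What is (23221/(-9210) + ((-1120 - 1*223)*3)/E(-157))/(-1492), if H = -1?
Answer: 37130311/13741320 ≈ 2.7021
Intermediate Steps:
g = -1
E(h) = 1 (E(h) = -1*(-1) = 1)
(23221/(-9210) + ((-1120 - 1*223)*3)/E(-157))/(-1492) = (23221/(-9210) + ((-1120 - 1*223)*3)/1)/(-1492) = (23221*(-1/9210) + ((-1120 - 223)*3)*1)*(-1/1492) = (-23221/9210 - 1343*3*1)*(-1/1492) = (-23221/9210 - 4029*1)*(-1/1492) = (-23221/9210 - 4029)*(-1/1492) = -37130311/9210*(-1/1492) = 37130311/13741320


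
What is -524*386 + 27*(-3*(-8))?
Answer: -201616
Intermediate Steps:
-524*386 + 27*(-3*(-8)) = -202264 + 27*24 = -202264 + 648 = -201616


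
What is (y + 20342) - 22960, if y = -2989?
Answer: -5607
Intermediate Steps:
(y + 20342) - 22960 = (-2989 + 20342) - 22960 = 17353 - 22960 = -5607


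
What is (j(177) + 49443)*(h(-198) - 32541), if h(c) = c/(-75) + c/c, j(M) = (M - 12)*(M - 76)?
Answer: -53774494872/25 ≈ -2.1510e+9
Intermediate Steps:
j(M) = (-76 + M)*(-12 + M) (j(M) = (-12 + M)*(-76 + M) = (-76 + M)*(-12 + M))
h(c) = 1 - c/75 (h(c) = c*(-1/75) + 1 = -c/75 + 1 = 1 - c/75)
(j(177) + 49443)*(h(-198) - 32541) = ((912 + 177**2 - 88*177) + 49443)*((1 - 1/75*(-198)) - 32541) = ((912 + 31329 - 15576) + 49443)*((1 + 66/25) - 32541) = (16665 + 49443)*(91/25 - 32541) = 66108*(-813434/25) = -53774494872/25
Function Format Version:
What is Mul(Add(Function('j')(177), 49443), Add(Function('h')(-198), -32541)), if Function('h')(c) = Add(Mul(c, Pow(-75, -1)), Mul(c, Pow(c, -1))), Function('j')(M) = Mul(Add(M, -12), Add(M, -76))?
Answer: Rational(-53774494872, 25) ≈ -2.1510e+9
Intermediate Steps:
Function('j')(M) = Mul(Add(-76, M), Add(-12, M)) (Function('j')(M) = Mul(Add(-12, M), Add(-76, M)) = Mul(Add(-76, M), Add(-12, M)))
Function('h')(c) = Add(1, Mul(Rational(-1, 75), c)) (Function('h')(c) = Add(Mul(c, Rational(-1, 75)), 1) = Add(Mul(Rational(-1, 75), c), 1) = Add(1, Mul(Rational(-1, 75), c)))
Mul(Add(Function('j')(177), 49443), Add(Function('h')(-198), -32541)) = Mul(Add(Add(912, Pow(177, 2), Mul(-88, 177)), 49443), Add(Add(1, Mul(Rational(-1, 75), -198)), -32541)) = Mul(Add(Add(912, 31329, -15576), 49443), Add(Add(1, Rational(66, 25)), -32541)) = Mul(Add(16665, 49443), Add(Rational(91, 25), -32541)) = Mul(66108, Rational(-813434, 25)) = Rational(-53774494872, 25)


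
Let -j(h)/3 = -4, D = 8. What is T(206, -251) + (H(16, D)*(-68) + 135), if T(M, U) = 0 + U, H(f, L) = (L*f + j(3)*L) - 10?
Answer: -14668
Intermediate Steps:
j(h) = 12 (j(h) = -3*(-4) = 12)
H(f, L) = -10 + 12*L + L*f (H(f, L) = (L*f + 12*L) - 10 = (12*L + L*f) - 10 = -10 + 12*L + L*f)
T(M, U) = U
T(206, -251) + (H(16, D)*(-68) + 135) = -251 + ((-10 + 12*8 + 8*16)*(-68) + 135) = -251 + ((-10 + 96 + 128)*(-68) + 135) = -251 + (214*(-68) + 135) = -251 + (-14552 + 135) = -251 - 14417 = -14668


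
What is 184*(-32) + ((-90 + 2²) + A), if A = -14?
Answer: -5988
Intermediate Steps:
184*(-32) + ((-90 + 2²) + A) = 184*(-32) + ((-90 + 2²) - 14) = -5888 + ((-90 + 4) - 14) = -5888 + (-86 - 14) = -5888 - 100 = -5988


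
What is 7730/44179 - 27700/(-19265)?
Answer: 274535350/170221687 ≈ 1.6128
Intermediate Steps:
7730/44179 - 27700/(-19265) = 7730*(1/44179) - 27700*(-1/19265) = 7730/44179 + 5540/3853 = 274535350/170221687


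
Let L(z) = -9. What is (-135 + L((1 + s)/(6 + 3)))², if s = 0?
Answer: 20736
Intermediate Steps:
(-135 + L((1 + s)/(6 + 3)))² = (-135 - 9)² = (-144)² = 20736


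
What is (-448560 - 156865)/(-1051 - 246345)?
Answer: 605425/247396 ≈ 2.4472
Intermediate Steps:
(-448560 - 156865)/(-1051 - 246345) = -605425/(-247396) = -605425*(-1/247396) = 605425/247396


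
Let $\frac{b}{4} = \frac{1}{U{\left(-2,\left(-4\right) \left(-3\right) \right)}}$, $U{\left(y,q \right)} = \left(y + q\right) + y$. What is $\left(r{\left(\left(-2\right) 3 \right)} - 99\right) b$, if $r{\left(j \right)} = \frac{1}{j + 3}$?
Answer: $- \frac{149}{3} \approx -49.667$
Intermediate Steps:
$U{\left(y,q \right)} = q + 2 y$ ($U{\left(y,q \right)} = \left(q + y\right) + y = q + 2 y$)
$b = \frac{1}{2}$ ($b = \frac{4}{\left(-4\right) \left(-3\right) + 2 \left(-2\right)} = \frac{4}{12 - 4} = \frac{4}{8} = 4 \cdot \frac{1}{8} = \frac{1}{2} \approx 0.5$)
$r{\left(j \right)} = \frac{1}{3 + j}$
$\left(r{\left(\left(-2\right) 3 \right)} - 99\right) b = \left(\frac{1}{3 - 6} - 99\right) \frac{1}{2} = \left(\frac{1}{-3} - 99\right) \frac{1}{2} = \left(- \frac{1}{3} - 99\right) \frac{1}{2} = \left(- \frac{298}{3}\right) \frac{1}{2} = - \frac{149}{3}$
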